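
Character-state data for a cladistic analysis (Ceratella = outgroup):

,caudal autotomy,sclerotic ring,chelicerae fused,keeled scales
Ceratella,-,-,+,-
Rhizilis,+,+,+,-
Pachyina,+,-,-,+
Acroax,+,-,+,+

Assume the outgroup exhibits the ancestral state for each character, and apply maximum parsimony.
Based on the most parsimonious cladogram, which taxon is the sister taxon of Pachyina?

Acroax

Character polarity is set by the outgroup: the derived state is whichever differs from the outgroup's state, so for chelicerae fused the derived state is '-', and for the remaining characters it is '+'.
All ingroup taxa share the derived state '+' for caudal autotomy; it defines the ingroup but does not resolve relationships within it.
sclerotic ring: derived state '+' in Rhizilis only — an autapomorphy, so it tells us nothing about relationships among taxa.
chelicerae fused: derived state '-' in Pachyina only — an autapomorphy, so it tells us nothing about relationships among taxa.
keeled scales (derived state '+') is shared by Acroax and Pachyina — a synapomorphy uniting that clade.
Most parsimonious ingroup topology: (Rhizilis,(Pachyina,Acroax)).
Pachyina and Acroax form a cherry on this tree, so they are sister taxa.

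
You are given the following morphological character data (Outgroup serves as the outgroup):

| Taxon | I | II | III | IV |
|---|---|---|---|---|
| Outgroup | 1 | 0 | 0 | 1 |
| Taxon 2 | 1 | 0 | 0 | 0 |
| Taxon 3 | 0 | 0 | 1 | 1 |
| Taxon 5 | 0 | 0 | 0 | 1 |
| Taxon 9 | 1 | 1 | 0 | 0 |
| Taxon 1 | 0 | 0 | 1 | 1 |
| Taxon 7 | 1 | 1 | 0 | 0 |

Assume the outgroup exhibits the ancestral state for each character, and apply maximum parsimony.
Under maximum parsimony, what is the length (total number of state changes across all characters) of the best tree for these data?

Character polarity is set by the outgroup: the derived state is whichever differs from the outgroup's state, so for I, IV the derived state is '0', and for the remaining characters it is '1'.
I (derived state '0') is shared by Taxon 1, Taxon 3, and Taxon 5 — a synapomorphy uniting that clade.
II: derived state '1' in Taxon 7 and Taxon 9 only — synapomorphy for {Taxon 7, Taxon 9}.
Only Taxon 1 and Taxon 3 show the derived state '1' for III, supporting them as a clade.
Only Taxon 2, Taxon 7, and Taxon 9 show the derived state '0' for IV, supporting them as a clade.
Most parsimonious ingroup topology: ((Taxon 2,(Taxon 9,Taxon 7)),((Taxon 3,Taxon 1),Taxon 5)).
Changes per character on this tree: I: 1; II: 1; III: 1; IV: 1.
Total = 4.

4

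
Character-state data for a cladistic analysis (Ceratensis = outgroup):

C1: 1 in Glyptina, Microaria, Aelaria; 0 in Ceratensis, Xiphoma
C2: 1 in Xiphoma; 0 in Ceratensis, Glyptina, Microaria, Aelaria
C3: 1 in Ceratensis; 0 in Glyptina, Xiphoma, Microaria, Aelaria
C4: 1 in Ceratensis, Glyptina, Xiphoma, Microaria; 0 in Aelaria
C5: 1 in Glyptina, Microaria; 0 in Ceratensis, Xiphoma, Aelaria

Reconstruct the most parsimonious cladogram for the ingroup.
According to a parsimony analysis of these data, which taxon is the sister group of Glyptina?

Character polarity is set by the outgroup: the derived state is whichever differs from the outgroup's state, so for C3, C4 the derived state is '0', and for the remaining characters it is '1'.
C1: derived state '1' in Aelaria, Glyptina, and Microaria only — synapomorphy for {Aelaria, Glyptina, Microaria}.
C2: derived state '1' in Xiphoma only — an autapomorphy, so it tells us nothing about relationships among taxa.
C3 (derived state '0') is shared by all ingroup taxa — unites the whole ingroup.
C4 (derived state '0') is unique to Aelaria (autapomorphy; uninformative for grouping).
C5: derived state '1' in Glyptina and Microaria only — synapomorphy for {Glyptina, Microaria}.
Most parsimonious ingroup topology: (((Glyptina,Microaria),Aelaria),Xiphoma).
Glyptina and Microaria form a cherry on this tree, so they are sister taxa.

Microaria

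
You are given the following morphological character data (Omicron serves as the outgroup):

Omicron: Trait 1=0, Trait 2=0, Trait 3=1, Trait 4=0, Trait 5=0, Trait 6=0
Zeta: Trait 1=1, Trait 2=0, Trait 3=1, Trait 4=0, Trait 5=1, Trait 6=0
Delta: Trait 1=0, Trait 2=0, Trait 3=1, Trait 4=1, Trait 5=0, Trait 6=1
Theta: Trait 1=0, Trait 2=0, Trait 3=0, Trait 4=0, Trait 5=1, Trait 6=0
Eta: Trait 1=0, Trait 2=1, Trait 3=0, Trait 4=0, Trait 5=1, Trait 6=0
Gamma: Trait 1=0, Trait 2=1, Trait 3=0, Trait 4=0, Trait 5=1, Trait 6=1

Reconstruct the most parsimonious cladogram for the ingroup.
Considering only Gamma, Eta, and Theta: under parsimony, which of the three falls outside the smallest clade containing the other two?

Character polarity is set by the outgroup: the derived state is whichever differs from the outgroup's state, so for Trait 3 the derived state is '0', and for the remaining characters it is '1'.
Trait 1: derived state '1' in Zeta only — an autapomorphy, so it tells us nothing about relationships among taxa.
Trait 2: derived state '1' in Eta and Gamma only — synapomorphy for {Eta, Gamma}.
Trait 3 (derived state '0') is shared by Eta, Gamma, and Theta — a synapomorphy uniting that clade.
Trait 4: derived state '1' in Delta only — an autapomorphy, so it tells us nothing about relationships among taxa.
Only Eta, Gamma, Theta, and Zeta show the derived state '1' for Trait 5, supporting them as a clade.
Trait 6 groups Delta and Gamma, which is incompatible with the clades supported by the remaining characters; treating it as convergent (homoplasy) costs fewer steps than any alternative tree.
Most parsimonious ingroup topology: ((Zeta,(Theta,(Eta,Gamma))),Delta).
Eta and Gamma share a more recent common ancestor with each other than either does with Theta, so Theta is the least closely related of the three.

Theta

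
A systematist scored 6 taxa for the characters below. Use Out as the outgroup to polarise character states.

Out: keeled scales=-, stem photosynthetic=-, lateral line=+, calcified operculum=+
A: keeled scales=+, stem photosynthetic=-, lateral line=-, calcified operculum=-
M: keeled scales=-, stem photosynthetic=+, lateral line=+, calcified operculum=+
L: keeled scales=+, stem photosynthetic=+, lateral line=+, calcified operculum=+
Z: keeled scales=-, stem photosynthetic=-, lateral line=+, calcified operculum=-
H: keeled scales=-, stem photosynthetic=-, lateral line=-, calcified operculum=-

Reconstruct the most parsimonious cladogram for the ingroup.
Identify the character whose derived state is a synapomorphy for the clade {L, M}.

stem photosynthetic

Character polarity is set by the outgroup: the derived state is whichever differs from the outgroup's state, so for lateral line, calcified operculum the derived state is '-', and for the remaining characters it is '+'.
keeled scales (state '+') occurs in A and L but conflicts with the nesting implied by the other characters — most parsimoniously interpreted as homoplasy.
Only L and M show the derived state '+' for stem photosynthetic, supporting them as a clade.
lateral line: derived state '-' in A and H only — synapomorphy for {A, H}.
calcified operculum (derived state '-') is shared by A, H, and Z — a synapomorphy uniting that clade.
Most parsimonious ingroup topology: (((A,H),Z),(M,L)).
The clade {L, M} is supported by stem photosynthetic: its derived state '+' occurs in exactly those taxa and in no other taxon (including the outgroup).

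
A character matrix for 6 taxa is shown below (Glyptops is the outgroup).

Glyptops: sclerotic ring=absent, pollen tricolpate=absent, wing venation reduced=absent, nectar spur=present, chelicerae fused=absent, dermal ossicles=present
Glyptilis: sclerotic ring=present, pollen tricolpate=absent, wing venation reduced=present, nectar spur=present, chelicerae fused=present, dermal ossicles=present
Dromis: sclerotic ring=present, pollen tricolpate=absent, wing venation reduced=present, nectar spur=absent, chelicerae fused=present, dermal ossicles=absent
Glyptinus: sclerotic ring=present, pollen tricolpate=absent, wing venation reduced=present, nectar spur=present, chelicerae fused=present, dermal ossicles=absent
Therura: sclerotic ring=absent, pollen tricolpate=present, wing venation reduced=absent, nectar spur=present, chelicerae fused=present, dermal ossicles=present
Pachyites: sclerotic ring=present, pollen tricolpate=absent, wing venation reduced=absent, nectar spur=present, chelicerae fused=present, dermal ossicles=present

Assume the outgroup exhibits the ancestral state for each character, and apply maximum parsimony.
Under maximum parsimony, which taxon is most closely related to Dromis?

Glyptinus

Character polarity is set by the outgroup: the derived state is whichever differs from the outgroup's state, so for nectar spur, dermal ossicles the derived state is 'absent', and for the remaining characters it is 'present'.
Only Dromis, Glyptilis, Glyptinus, and Pachyites show the derived state 'present' for sclerotic ring, supporting them as a clade.
pollen tricolpate: derived state 'present' in Therura only — an autapomorphy, so it tells us nothing about relationships among taxa.
wing venation reduced: derived state 'present' in Dromis, Glyptilis, and Glyptinus only — synapomorphy for {Dromis, Glyptilis, Glyptinus}.
nectar spur: derived state 'absent' in Dromis only — an autapomorphy, so it tells us nothing about relationships among taxa.
All ingroup taxa share the derived state 'present' for chelicerae fused; it defines the ingroup but does not resolve relationships within it.
dermal ossicles (derived state 'absent') is shared by Dromis and Glyptinus — a synapomorphy uniting that clade.
Most parsimonious ingroup topology: (((Glyptilis,(Dromis,Glyptinus)),Pachyites),Therura).
Dromis and Glyptinus form a cherry on this tree, so they are sister taxa.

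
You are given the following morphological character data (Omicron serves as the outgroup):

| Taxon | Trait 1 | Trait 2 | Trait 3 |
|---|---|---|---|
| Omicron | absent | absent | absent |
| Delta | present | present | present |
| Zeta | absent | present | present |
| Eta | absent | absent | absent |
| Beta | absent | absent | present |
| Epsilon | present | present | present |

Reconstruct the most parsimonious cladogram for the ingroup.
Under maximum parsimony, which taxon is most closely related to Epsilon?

The outgroup has state 'absent' for every character, so 'present' is the derived state throughout.
Trait 1 (derived state 'present') is shared by Delta and Epsilon — a synapomorphy uniting that clade.
Only Delta, Epsilon, and Zeta show the derived state 'present' for Trait 2, supporting them as a clade.
Trait 3 (derived state 'present') is shared by Beta, Delta, Epsilon, and Zeta — a synapomorphy uniting that clade.
Most parsimonious ingroup topology: ((((Delta,Epsilon),Zeta),Beta),Eta).
Epsilon and Delta form a cherry on this tree, so they are sister taxa.

Delta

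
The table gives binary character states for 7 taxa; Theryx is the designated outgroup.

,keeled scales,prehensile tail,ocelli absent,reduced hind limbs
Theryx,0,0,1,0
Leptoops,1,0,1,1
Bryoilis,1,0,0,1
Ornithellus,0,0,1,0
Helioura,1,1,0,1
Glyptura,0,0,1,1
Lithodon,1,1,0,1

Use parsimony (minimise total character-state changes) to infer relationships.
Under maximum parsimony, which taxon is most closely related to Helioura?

Character polarity is set by the outgroup: the derived state is whichever differs from the outgroup's state, so for ocelli absent the derived state is '0', and for the remaining characters it is '1'.
keeled scales: derived state '1' in Bryoilis, Helioura, Leptoops, and Lithodon only — synapomorphy for {Bryoilis, Helioura, Leptoops, Lithodon}.
prehensile tail (derived state '1') is shared by Helioura and Lithodon — a synapomorphy uniting that clade.
ocelli absent (derived state '0') is shared by Bryoilis, Helioura, and Lithodon — a synapomorphy uniting that clade.
reduced hind limbs (derived state '1') is shared by Bryoilis, Glyptura, Helioura, Leptoops, and Lithodon — a synapomorphy uniting that clade.
Most parsimonious ingroup topology: (((Leptoops,(Bryoilis,(Helioura,Lithodon))),Glyptura),Ornithellus).
Helioura and Lithodon form a cherry on this tree, so they are sister taxa.

Lithodon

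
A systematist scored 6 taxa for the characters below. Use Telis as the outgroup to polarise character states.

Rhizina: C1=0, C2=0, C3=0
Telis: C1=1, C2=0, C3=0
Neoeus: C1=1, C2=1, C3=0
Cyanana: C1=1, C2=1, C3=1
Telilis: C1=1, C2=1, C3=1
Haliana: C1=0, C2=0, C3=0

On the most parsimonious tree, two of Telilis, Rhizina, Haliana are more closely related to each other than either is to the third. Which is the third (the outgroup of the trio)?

Character polarity is set by the outgroup: the derived state is whichever differs from the outgroup's state, so for C1 the derived state is '0', and for the remaining characters it is '1'.
C1 (derived state '0') is shared by Haliana and Rhizina — a synapomorphy uniting that clade.
C2: derived state '1' in Cyanana, Neoeus, and Telilis only — synapomorphy for {Cyanana, Neoeus, Telilis}.
C3 (derived state '1') is shared by Cyanana and Telilis — a synapomorphy uniting that clade.
Most parsimonious ingroup topology: ((Neoeus,(Cyanana,Telilis)),(Rhizina,Haliana)).
Rhizina and Haliana share a more recent common ancestor with each other than either does with Telilis, so Telilis is the least closely related of the three.

Telilis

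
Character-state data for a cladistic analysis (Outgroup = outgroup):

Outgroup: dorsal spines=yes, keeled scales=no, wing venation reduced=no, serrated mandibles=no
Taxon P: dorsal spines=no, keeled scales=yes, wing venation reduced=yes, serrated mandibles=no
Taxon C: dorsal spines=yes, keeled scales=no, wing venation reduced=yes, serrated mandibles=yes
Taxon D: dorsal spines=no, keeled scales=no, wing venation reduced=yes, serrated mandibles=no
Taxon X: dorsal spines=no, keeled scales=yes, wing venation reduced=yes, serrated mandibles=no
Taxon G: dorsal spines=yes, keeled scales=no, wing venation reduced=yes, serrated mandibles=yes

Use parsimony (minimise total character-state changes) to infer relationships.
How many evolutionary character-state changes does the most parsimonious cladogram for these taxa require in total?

4

Character polarity is set by the outgroup: the derived state is whichever differs from the outgroup's state, so for dorsal spines the derived state is 'no', and for the remaining characters it is 'yes'.
dorsal spines: derived state 'no' in Taxon D, Taxon P, and Taxon X only — synapomorphy for {Taxon D, Taxon P, Taxon X}.
Only Taxon P and Taxon X show the derived state 'yes' for keeled scales, supporting them as a clade.
wing venation reduced (derived state 'yes') is shared by all ingroup taxa — unites the whole ingroup.
serrated mandibles: derived state 'yes' in Taxon C and Taxon G only — synapomorphy for {Taxon C, Taxon G}.
Most parsimonious ingroup topology: (((Taxon P,Taxon X),Taxon D),(Taxon C,Taxon G)).
Changes per character on this tree: dorsal spines: 1; keeled scales: 1; wing venation reduced: 1; serrated mandibles: 1.
Total = 4.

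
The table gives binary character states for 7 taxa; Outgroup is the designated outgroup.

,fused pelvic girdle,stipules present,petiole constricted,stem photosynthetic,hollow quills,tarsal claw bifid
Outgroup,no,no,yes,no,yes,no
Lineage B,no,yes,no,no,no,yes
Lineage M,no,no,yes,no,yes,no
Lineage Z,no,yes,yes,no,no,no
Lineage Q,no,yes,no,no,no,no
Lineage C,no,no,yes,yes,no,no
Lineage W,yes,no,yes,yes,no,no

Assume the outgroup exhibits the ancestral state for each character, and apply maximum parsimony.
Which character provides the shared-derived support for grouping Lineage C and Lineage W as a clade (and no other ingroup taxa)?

Character polarity is set by the outgroup: the derived state is whichever differs from the outgroup's state, so for petiole constricted, hollow quills the derived state is 'no', and for the remaining characters it is 'yes'.
fused pelvic girdle: derived state 'yes' in Lineage W only — an autapomorphy, so it tells us nothing about relationships among taxa.
stipules present (derived state 'yes') is shared by Lineage B, Lineage Q, and Lineage Z — a synapomorphy uniting that clade.
Only Lineage B and Lineage Q show the derived state 'no' for petiole constricted, supporting them as a clade.
stem photosynthetic: derived state 'yes' in Lineage C and Lineage W only — synapomorphy for {Lineage C, Lineage W}.
hollow quills (derived state 'no') is shared by Lineage B, Lineage C, Lineage Q, Lineage W, and Lineage Z — a synapomorphy uniting that clade.
tarsal claw bifid: derived state 'yes' in Lineage B only — an autapomorphy, so it tells us nothing about relationships among taxa.
Most parsimonious ingroup topology: ((((Lineage B,Lineage Q),Lineage Z),(Lineage C,Lineage W)),Lineage M).
The clade {Lineage C, Lineage W} is supported by stem photosynthetic: its derived state 'yes' occurs in exactly those taxa and in no other taxon (including the outgroup).

stem photosynthetic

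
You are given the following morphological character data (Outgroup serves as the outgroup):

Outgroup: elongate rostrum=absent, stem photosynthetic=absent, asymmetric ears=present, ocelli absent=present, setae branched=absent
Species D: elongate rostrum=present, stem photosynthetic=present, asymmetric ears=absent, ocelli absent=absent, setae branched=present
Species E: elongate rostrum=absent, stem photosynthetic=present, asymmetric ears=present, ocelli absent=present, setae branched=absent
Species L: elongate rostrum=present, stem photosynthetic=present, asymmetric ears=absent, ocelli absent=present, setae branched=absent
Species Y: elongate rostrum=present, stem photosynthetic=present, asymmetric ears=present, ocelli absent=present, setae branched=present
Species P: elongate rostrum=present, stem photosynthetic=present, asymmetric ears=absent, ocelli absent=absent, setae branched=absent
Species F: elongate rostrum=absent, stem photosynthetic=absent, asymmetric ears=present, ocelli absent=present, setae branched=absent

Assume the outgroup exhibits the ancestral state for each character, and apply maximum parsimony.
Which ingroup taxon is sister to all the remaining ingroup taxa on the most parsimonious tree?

Character polarity is set by the outgroup: the derived state is whichever differs from the outgroup's state, so for asymmetric ears, ocelli absent the derived state is 'absent', and for the remaining characters it is 'present'.
Only Species D, Species L, Species P, and Species Y show the derived state 'present' for elongate rostrum, supporting them as a clade.
Only Species D, Species E, Species L, Species P, and Species Y show the derived state 'present' for stem photosynthetic, supporting them as a clade.
asymmetric ears (derived state 'absent') is shared by Species D, Species L, and Species P — a synapomorphy uniting that clade.
Only Species D and Species P show the derived state 'absent' for ocelli absent, supporting them as a clade.
setae branched groups Species D and Species Y, which is incompatible with the clades supported by the remaining characters; treating it as convergent (homoplasy) costs fewer steps than any alternative tree.
Most parsimonious ingroup topology: (((((Species D,Species P),Species L),Species Y),Species E),Species F).
Species F is sister to the clade containing all other ingroup taxa, so it is the earliest-diverging (most basal) ingroup lineage.

Species F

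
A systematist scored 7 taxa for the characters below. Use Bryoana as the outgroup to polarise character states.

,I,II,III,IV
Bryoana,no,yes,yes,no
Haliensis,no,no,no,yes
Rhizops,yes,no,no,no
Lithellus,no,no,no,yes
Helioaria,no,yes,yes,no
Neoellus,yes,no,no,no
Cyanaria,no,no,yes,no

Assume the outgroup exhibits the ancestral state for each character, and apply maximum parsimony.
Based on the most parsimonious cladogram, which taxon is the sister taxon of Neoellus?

Character polarity is set by the outgroup: the derived state is whichever differs from the outgroup's state, so for II, III the derived state is 'no', and for the remaining characters it is 'yes'.
Only Neoellus and Rhizops show the derived state 'yes' for I, supporting them as a clade.
Only Cyanaria, Haliensis, Lithellus, Neoellus, and Rhizops show the derived state 'no' for II, supporting them as a clade.
III (derived state 'no') is shared by Haliensis, Lithellus, Neoellus, and Rhizops — a synapomorphy uniting that clade.
Only Haliensis and Lithellus show the derived state 'yes' for IV, supporting them as a clade.
Most parsimonious ingroup topology: ((((Haliensis,Lithellus),(Rhizops,Neoellus)),Cyanaria),Helioaria).
Neoellus and Rhizops form a cherry on this tree, so they are sister taxa.

Rhizops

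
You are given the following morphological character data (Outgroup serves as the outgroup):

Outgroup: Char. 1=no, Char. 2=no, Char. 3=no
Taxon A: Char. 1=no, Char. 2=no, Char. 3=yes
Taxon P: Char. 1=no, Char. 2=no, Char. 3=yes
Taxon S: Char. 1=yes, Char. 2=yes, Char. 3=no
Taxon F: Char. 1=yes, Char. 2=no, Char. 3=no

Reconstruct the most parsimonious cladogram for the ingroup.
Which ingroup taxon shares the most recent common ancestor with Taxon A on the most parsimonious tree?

Taxon P

The outgroup has state 'no' for every character, so 'yes' is the derived state throughout.
Char. 1 (derived state 'yes') is shared by Taxon F and Taxon S — a synapomorphy uniting that clade.
Char. 2 (derived state 'yes') is unique to Taxon S (autapomorphy; uninformative for grouping).
Char. 3 (derived state 'yes') is shared by Taxon A and Taxon P — a synapomorphy uniting that clade.
Most parsimonious ingroup topology: ((Taxon A,Taxon P),(Taxon S,Taxon F)).
Taxon A and Taxon P form a cherry on this tree, so they are sister taxa.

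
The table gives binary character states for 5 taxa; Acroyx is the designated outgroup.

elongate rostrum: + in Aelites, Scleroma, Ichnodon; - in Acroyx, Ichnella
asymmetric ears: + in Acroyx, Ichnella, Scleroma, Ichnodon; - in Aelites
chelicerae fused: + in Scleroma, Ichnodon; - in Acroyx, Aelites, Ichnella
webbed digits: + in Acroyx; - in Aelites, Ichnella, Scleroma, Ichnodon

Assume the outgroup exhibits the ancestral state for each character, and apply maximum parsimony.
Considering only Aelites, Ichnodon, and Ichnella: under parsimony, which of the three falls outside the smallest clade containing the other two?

Character polarity is set by the outgroup: the derived state is whichever differs from the outgroup's state, so for asymmetric ears, webbed digits the derived state is '-', and for the remaining characters it is '+'.
elongate rostrum: derived state '+' in Aelites, Ichnodon, and Scleroma only — synapomorphy for {Aelites, Ichnodon, Scleroma}.
asymmetric ears (derived state '-') is unique to Aelites (autapomorphy; uninformative for grouping).
Only Ichnodon and Scleroma show the derived state '+' for chelicerae fused, supporting them as a clade.
All ingroup taxa share the derived state '-' for webbed digits; it defines the ingroup but does not resolve relationships within it.
Most parsimonious ingroup topology: ((Aelites,(Scleroma,Ichnodon)),Ichnella).
Aelites and Ichnodon share a more recent common ancestor with each other than either does with Ichnella, so Ichnella is the least closely related of the three.

Ichnella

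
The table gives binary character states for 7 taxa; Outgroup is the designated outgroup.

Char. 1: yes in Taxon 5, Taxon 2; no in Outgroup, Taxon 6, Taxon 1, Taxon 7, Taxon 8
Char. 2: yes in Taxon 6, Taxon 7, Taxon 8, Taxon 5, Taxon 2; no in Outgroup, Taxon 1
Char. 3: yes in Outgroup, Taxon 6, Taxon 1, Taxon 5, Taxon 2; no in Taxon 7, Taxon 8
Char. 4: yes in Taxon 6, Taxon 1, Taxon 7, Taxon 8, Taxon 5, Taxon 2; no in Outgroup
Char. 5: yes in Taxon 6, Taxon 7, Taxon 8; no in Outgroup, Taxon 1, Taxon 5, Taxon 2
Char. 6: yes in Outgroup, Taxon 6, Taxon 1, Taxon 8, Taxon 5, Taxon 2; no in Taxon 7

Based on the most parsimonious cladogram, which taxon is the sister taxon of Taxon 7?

Character polarity is set by the outgroup: the derived state is whichever differs from the outgroup's state, so for Char. 3, Char. 6 the derived state is 'no', and for the remaining characters it is 'yes'.
Only Taxon 2 and Taxon 5 show the derived state 'yes' for Char. 1, supporting them as a clade.
Char. 2: derived state 'yes' in Taxon 2, Taxon 5, Taxon 6, Taxon 7, and Taxon 8 only — synapomorphy for {Taxon 2, Taxon 5, Taxon 6, Taxon 7, Taxon 8}.
Only Taxon 7 and Taxon 8 show the derived state 'no' for Char. 3, supporting them as a clade.
Char. 4 (derived state 'yes') is shared by all ingroup taxa — unites the whole ingroup.
Char. 5: derived state 'yes' in Taxon 6, Taxon 7, and Taxon 8 only — synapomorphy for {Taxon 6, Taxon 7, Taxon 8}.
Char. 6: derived state 'no' in Taxon 7 only — an autapomorphy, so it tells us nothing about relationships among taxa.
Most parsimonious ingroup topology: (((Taxon 6,(Taxon 7,Taxon 8)),(Taxon 5,Taxon 2)),Taxon 1).
Taxon 7 and Taxon 8 form a cherry on this tree, so they are sister taxa.

Taxon 8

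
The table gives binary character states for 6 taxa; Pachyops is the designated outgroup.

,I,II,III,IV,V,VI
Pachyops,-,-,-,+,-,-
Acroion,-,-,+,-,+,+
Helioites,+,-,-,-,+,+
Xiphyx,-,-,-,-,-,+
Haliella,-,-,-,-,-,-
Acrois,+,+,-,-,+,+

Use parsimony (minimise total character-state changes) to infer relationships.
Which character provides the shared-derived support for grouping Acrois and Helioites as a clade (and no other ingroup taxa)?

Character polarity is set by the outgroup: the derived state is whichever differs from the outgroup's state, so for IV the derived state is '-', and for the remaining characters it is '+'.
Only Acrois and Helioites show the derived state '+' for I, supporting them as a clade.
II (derived state '+') is unique to Acrois (autapomorphy; uninformative for grouping).
III: derived state '+' in Acroion only — an autapomorphy, so it tells us nothing about relationships among taxa.
All ingroup taxa share the derived state '-' for IV; it defines the ingroup but does not resolve relationships within it.
V: derived state '+' in Acroion, Acrois, and Helioites only — synapomorphy for {Acroion, Acrois, Helioites}.
VI (derived state '+') is shared by Acroion, Acrois, Helioites, and Xiphyx — a synapomorphy uniting that clade.
Most parsimonious ingroup topology: (((Acroion,(Helioites,Acrois)),Xiphyx),Haliella).
The clade {Acrois, Helioites} is supported by I: its derived state '+' occurs in exactly those taxa and in no other taxon (including the outgroup).

I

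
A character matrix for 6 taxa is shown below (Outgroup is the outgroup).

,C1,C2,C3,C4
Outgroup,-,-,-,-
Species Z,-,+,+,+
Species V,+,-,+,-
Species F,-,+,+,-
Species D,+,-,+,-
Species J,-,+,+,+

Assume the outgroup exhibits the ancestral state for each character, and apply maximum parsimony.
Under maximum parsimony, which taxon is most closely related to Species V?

Species D

The outgroup has state '-' for every character, so '+' is the derived state throughout.
C1: derived state '+' in Species D and Species V only — synapomorphy for {Species D, Species V}.
Only Species F, Species J, and Species Z show the derived state '+' for C2, supporting them as a clade.
C3 (derived state '+') is shared by all ingroup taxa — unites the whole ingroup.
Only Species J and Species Z show the derived state '+' for C4, supporting them as a clade.
Most parsimonious ingroup topology: (((Species Z,Species J),Species F),(Species V,Species D)).
Species V and Species D form a cherry on this tree, so they are sister taxa.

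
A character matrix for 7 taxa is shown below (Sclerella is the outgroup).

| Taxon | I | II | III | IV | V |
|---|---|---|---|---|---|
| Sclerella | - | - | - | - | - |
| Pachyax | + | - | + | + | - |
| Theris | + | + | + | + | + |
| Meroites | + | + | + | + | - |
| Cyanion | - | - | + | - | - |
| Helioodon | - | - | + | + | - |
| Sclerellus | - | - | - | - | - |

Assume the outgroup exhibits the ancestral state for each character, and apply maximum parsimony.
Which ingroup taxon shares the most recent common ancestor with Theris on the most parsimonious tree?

The outgroup has state '-' for every character, so '+' is the derived state throughout.
I: derived state '+' in Meroites, Pachyax, and Theris only — synapomorphy for {Meroites, Pachyax, Theris}.
Only Meroites and Theris show the derived state '+' for II, supporting them as a clade.
III: derived state '+' in Cyanion, Helioodon, Meroites, Pachyax, and Theris only — synapomorphy for {Cyanion, Helioodon, Meroites, Pachyax, Theris}.
Only Helioodon, Meroites, Pachyax, and Theris show the derived state '+' for IV, supporting them as a clade.
V (derived state '+') is unique to Theris (autapomorphy; uninformative for grouping).
Most parsimonious ingroup topology: ((((Pachyax,(Theris,Meroites)),Helioodon),Cyanion),Sclerellus).
Theris and Meroites form a cherry on this tree, so they are sister taxa.

Meroites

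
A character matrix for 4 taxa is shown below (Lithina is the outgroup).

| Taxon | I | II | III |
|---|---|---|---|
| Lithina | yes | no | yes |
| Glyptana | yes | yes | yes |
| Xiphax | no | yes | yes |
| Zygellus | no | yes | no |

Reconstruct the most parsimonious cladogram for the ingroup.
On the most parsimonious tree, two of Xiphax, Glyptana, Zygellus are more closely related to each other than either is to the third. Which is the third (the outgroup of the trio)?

Character polarity is set by the outgroup: the derived state is whichever differs from the outgroup's state, so for I, III the derived state is 'no', and for the remaining characters it is 'yes'.
I (derived state 'no') is shared by Xiphax and Zygellus — a synapomorphy uniting that clade.
II (derived state 'yes') is shared by all ingroup taxa — unites the whole ingroup.
III (derived state 'no') is unique to Zygellus (autapomorphy; uninformative for grouping).
Most parsimonious ingroup topology: (Glyptana,(Xiphax,Zygellus)).
Xiphax and Zygellus share a more recent common ancestor with each other than either does with Glyptana, so Glyptana is the least closely related of the three.

Glyptana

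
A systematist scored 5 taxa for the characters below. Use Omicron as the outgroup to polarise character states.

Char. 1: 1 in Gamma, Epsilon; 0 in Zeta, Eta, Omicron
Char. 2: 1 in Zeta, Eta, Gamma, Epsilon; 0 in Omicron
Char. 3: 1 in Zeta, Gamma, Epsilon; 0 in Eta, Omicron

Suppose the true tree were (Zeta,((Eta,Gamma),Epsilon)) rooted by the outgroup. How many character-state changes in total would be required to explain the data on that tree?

Map each character onto (Zeta,((Eta,Gamma),Epsilon)) (rooted by Omicron) and count the minimum state changes it requires (Fitch parsimony):
Char. 1: 2; Char. 2: 1; Char. 3: 2.
Total tree length = 5.

5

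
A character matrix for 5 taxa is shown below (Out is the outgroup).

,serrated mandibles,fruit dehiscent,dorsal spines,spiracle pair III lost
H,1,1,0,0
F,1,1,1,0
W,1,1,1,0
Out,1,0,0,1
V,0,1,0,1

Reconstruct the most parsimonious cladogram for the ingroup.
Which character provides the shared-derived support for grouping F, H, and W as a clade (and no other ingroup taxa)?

Character polarity is set by the outgroup: the derived state is whichever differs from the outgroup's state, so for serrated mandibles, spiracle pair III lost the derived state is '0', and for the remaining characters it is '1'.
serrated mandibles: derived state '0' in V only — an autapomorphy, so it tells us nothing about relationships among taxa.
fruit dehiscent (derived state '1') is shared by all ingroup taxa — unites the whole ingroup.
Only F and W show the derived state '1' for dorsal spines, supporting them as a clade.
spiracle pair III lost: derived state '0' in F, H, and W only — synapomorphy for {F, H, W}.
Most parsimonious ingroup topology: ((H,(F,W)),V).
The clade {F, H, W} is supported by spiracle pair III lost: its derived state '0' occurs in exactly those taxa and in no other taxon (including the outgroup).

spiracle pair III lost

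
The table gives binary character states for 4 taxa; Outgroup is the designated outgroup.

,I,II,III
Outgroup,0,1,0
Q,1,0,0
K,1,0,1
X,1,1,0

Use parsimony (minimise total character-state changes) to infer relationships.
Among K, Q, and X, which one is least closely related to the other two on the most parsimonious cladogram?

X

Character polarity is set by the outgroup: the derived state is whichever differs from the outgroup's state, so for II the derived state is '0', and for the remaining characters it is '1'.
All ingroup taxa share the derived state '1' for I; it defines the ingroup but does not resolve relationships within it.
Only K and Q show the derived state '0' for II, supporting them as a clade.
III (derived state '1') is unique to K (autapomorphy; uninformative for grouping).
Most parsimonious ingroup topology: ((Q,K),X).
Q and K share a more recent common ancestor with each other than either does with X, so X is the least closely related of the three.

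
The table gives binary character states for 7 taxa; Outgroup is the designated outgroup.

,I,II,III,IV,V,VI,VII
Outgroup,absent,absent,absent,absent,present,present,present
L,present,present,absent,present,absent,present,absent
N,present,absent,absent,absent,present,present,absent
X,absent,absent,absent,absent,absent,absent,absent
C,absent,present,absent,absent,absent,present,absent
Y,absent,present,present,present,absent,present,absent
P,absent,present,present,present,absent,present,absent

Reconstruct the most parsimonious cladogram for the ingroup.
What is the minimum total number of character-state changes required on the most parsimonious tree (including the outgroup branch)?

Character polarity is set by the outgroup: the derived state is whichever differs from the outgroup's state, so for V, VI, VII the derived state is 'absent', and for the remaining characters it is 'present'.
I groups L and N, which is incompatible with the clades supported by the remaining characters; treating it as convergent (homoplasy) costs fewer steps than any alternative tree.
Only C, L, P, and Y show the derived state 'present' for II, supporting them as a clade.
III (derived state 'present') is shared by P and Y — a synapomorphy uniting that clade.
IV (derived state 'present') is shared by L, P, and Y — a synapomorphy uniting that clade.
V (derived state 'absent') is shared by C, L, P, X, and Y — a synapomorphy uniting that clade.
VI: derived state 'absent' in X only — an autapomorphy, so it tells us nothing about relationships among taxa.
VII (derived state 'absent') is shared by all ingroup taxa — unites the whole ingroup.
Most parsimonious ingroup topology: ((((L,(Y,P)),C),X),N).
Changes per character on this tree: I: 2; II: 1; III: 1; IV: 1; V: 1; VI: 1; VII: 1.
Total = 8.

8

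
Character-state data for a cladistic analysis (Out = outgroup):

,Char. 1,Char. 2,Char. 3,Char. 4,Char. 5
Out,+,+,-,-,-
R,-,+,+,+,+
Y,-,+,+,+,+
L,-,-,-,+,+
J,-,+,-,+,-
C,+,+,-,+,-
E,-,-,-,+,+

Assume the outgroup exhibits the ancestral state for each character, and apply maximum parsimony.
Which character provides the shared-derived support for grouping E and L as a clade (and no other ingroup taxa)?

Char. 2

Character polarity is set by the outgroup: the derived state is whichever differs from the outgroup's state, so for Char. 1, Char. 2 the derived state is '-', and for the remaining characters it is '+'.
Only E, J, L, R, and Y show the derived state '-' for Char. 1, supporting them as a clade.
Char. 2: derived state '-' in E and L only — synapomorphy for {E, L}.
Char. 3: derived state '+' in R and Y only — synapomorphy for {R, Y}.
Char. 4 (derived state '+') is shared by all ingroup taxa — unites the whole ingroup.
Char. 5 (derived state '+') is shared by E, L, R, and Y — a synapomorphy uniting that clade.
Most parsimonious ingroup topology: ((((R,Y),(L,E)),J),C).
The clade {E, L} is supported by Char. 2: its derived state '-' occurs in exactly those taxa and in no other taxon (including the outgroup).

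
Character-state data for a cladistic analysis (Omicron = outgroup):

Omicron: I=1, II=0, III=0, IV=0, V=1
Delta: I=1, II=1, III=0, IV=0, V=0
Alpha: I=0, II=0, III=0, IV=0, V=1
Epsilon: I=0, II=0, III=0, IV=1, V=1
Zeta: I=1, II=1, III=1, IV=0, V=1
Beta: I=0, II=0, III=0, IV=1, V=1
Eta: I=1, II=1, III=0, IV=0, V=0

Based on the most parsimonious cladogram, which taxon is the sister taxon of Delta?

Eta

Character polarity is set by the outgroup: the derived state is whichever differs from the outgroup's state, so for I, V the derived state is '0', and for the remaining characters it is '1'.
I: derived state '0' in Alpha, Beta, and Epsilon only — synapomorphy for {Alpha, Beta, Epsilon}.
II: derived state '1' in Delta, Eta, and Zeta only — synapomorphy for {Delta, Eta, Zeta}.
III (derived state '1') is unique to Zeta (autapomorphy; uninformative for grouping).
IV (derived state '1') is shared by Beta and Epsilon — a synapomorphy uniting that clade.
V (derived state '0') is shared by Delta and Eta — a synapomorphy uniting that clade.
Most parsimonious ingroup topology: (((Delta,Eta),Zeta),(Alpha,(Epsilon,Beta))).
Delta and Eta form a cherry on this tree, so they are sister taxa.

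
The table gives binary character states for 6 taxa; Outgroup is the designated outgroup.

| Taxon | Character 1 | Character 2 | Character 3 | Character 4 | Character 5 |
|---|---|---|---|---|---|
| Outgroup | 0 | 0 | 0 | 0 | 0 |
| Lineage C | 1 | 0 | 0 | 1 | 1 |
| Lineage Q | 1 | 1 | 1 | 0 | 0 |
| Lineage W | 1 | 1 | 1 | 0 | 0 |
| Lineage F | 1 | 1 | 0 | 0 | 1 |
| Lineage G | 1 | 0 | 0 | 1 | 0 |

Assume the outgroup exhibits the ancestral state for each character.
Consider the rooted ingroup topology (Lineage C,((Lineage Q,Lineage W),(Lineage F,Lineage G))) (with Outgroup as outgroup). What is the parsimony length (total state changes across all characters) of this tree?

Map each character onto (Lineage C,((Lineage Q,Lineage W),(Lineage F,Lineage G))) (rooted by Outgroup) and count the minimum state changes it requires (Fitch parsimony):
Character 1: 1; Character 2: 2; Character 3: 1; Character 4: 2; Character 5: 2.
Total tree length = 8.

8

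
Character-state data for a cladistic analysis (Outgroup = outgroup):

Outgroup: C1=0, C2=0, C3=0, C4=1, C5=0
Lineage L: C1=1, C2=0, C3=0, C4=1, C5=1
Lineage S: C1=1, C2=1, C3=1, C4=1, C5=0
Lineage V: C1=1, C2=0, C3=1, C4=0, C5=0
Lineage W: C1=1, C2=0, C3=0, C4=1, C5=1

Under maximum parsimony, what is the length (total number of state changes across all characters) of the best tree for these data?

Character polarity is set by the outgroup: the derived state is whichever differs from the outgroup's state, so for C4 the derived state is '0', and for the remaining characters it is '1'.
C1 (derived state '1') is shared by all ingroup taxa — unites the whole ingroup.
C2 (derived state '1') is unique to Lineage S (autapomorphy; uninformative for grouping).
C3: derived state '1' in Lineage S and Lineage V only — synapomorphy for {Lineage S, Lineage V}.
C4 (derived state '0') is unique to Lineage V (autapomorphy; uninformative for grouping).
C5: derived state '1' in Lineage L and Lineage W only — synapomorphy for {Lineage L, Lineage W}.
Most parsimonious ingroup topology: ((Lineage L,Lineage W),(Lineage S,Lineage V)).
Changes per character on this tree: C1: 1; C2: 1; C3: 1; C4: 1; C5: 1.
Total = 5.

5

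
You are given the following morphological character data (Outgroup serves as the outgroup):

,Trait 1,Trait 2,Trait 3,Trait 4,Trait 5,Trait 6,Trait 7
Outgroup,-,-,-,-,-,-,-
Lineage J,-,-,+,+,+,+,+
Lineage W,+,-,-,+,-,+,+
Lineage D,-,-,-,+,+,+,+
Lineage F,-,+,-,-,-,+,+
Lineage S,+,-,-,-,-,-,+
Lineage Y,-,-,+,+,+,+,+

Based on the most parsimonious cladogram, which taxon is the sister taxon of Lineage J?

The outgroup has state '-' for every character, so '+' is the derived state throughout.
Trait 1 groups Lineage S and Lineage W, which is incompatible with the clades supported by the remaining characters; treating it as convergent (homoplasy) costs fewer steps than any alternative tree.
Trait 2: derived state '+' in Lineage F only — an autapomorphy, so it tells us nothing about relationships among taxa.
Trait 3: derived state '+' in Lineage J and Lineage Y only — synapomorphy for {Lineage J, Lineage Y}.
Only Lineage D, Lineage J, Lineage W, and Lineage Y show the derived state '+' for Trait 4, supporting them as a clade.
Trait 5: derived state '+' in Lineage D, Lineage J, and Lineage Y only — synapomorphy for {Lineage D, Lineage J, Lineage Y}.
Trait 6 (derived state '+') is shared by Lineage D, Lineage F, Lineage J, Lineage W, and Lineage Y — a synapomorphy uniting that clade.
Trait 7 (derived state '+') is shared by all ingroup taxa — unites the whole ingroup.
Most parsimonious ingroup topology: (((((Lineage J,Lineage Y),Lineage D),Lineage W),Lineage F),Lineage S).
Lineage J and Lineage Y form a cherry on this tree, so they are sister taxa.

Lineage Y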